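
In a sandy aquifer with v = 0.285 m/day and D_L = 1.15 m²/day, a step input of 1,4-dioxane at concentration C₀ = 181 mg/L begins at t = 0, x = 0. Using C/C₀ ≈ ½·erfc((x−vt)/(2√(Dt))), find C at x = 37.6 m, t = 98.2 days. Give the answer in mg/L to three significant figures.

47.3 mg/L

For a continuous step input, C/C₀ ≈ ½·erfc((x−vt)/(2√(Dt))).
vt = 0.285 × 98.2 = 27.987 m and 2√(Dt) = 2√(1.15 × 98.2) = 21.25 m.
Argument (x−vt)/(2√(Dt)) = (37.6 − 27.987)/21.25 = 0.4524; ½·erfc(0.4524) = 0.2612.
C = 181 × 0.2612 = 47.3 mg/L.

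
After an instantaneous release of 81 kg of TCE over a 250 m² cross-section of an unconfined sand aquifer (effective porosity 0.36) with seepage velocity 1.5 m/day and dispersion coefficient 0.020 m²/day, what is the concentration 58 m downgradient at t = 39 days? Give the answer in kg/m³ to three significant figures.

0.265 kg/m³

For an instantaneous plane source, C(x,t) = M/(n_e·A·√(4πDt)) · exp(−(x−vt)²/(4Dt)), with n_e·A the pore (flow) area.
Plume center vt = 1.5 × 39 = 58.5 m, so the well at 58 m is 0.5 m upgradient of the peak.
√(4πDt) = 3.131 m, giving peak height M/(n_e·A·√(4πDt)) = 81/(0.36 × 250 × 3.131) = 0.2874 kg/m³.
(x−vt)²/(4Dt) = (-0.5)²/(4 × 0.020 × 39) = 0.08013; exp(−0.08013) = 0.9230.
C = 0.2874 × 0.9230 = 0.265 kg/m³.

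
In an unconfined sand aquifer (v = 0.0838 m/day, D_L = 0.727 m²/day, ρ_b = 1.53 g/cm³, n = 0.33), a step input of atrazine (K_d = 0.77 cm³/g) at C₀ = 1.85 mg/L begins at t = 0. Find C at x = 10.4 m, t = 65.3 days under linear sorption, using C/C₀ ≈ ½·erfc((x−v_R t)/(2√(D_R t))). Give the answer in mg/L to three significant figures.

Retardation factor R = 1 + ρ_b·K_d/n = 1 + 1.53 × 0.77/0.33 = 4.570.
Sorption retards both mechanisms: v_R = v/R = 0.01834 m/day, D_R = D/R = 0.1591 m²/day.
v_R·t = 0.01834 × 65.3 = 1.197602 m; 2√(D_R t) = 6.446 m; argument = (10.4 − 1.197602)/6.446 = 1.428.
C = C₀ × ½·erfc(1.428) = 1.85 × 0.02172 = 0.0402 mg/L.

0.0402 mg/L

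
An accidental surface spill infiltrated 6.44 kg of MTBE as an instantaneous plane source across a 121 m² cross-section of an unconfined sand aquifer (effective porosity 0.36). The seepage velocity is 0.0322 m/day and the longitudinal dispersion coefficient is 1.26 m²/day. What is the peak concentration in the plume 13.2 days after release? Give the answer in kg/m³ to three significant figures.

0.0102 kg/m³

The peak of an instantaneous 1D plume sits at x = vt; there the Gaussian factor is 1 and C_max = M/(n_e·A·√(4πDt)), where n_e·A is the pore area the mass is dissolved in.
√(4πDt) = √(4π × 1.26 × 13.2) = 14.46 m, so C_max = 6.44/(0.36 × 121 × 14.46) = 0.0102 kg/m³.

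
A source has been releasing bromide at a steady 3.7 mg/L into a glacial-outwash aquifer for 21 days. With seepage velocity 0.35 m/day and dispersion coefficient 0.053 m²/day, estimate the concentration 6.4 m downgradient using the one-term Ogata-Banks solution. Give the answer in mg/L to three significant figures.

For a continuous step input, C/C₀ ≈ ½·erfc((x−vt)/(2√(Dt))).
vt = 0.35 × 21 = 7.35 m and 2√(Dt) = 2√(0.053 × 21) = 2.110 m.
Argument (x−vt)/(2√(Dt)) = (6.4 − 7.35)/2.110 = -0.4502; ½·erfc(-0.4502) = 0.7378.
C = 3.7 × 0.7378 = 2.73 mg/L.

2.73 mg/L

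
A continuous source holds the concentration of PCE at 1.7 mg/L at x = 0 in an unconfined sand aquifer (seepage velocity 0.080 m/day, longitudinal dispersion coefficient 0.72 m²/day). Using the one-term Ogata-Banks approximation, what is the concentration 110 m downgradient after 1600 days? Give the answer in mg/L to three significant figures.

For a continuous step input, C/C₀ ≈ ½·erfc((x−vt)/(2√(Dt))).
vt = 0.080 × 1600 = 128 m and 2√(Dt) = 2√(0.72 × 1600) = 67.88 m.
Argument (x−vt)/(2√(Dt)) = (110 − 128)/67.88 = -0.2652; ½·erfc(-0.2652) = 0.6462.
C = 1.7 × 0.6462 = 1.10 mg/L.

1.10 mg/L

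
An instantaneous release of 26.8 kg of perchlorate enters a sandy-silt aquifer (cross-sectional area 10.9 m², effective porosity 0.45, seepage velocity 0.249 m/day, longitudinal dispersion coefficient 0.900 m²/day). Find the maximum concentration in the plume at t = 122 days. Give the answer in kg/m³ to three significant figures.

The peak of an instantaneous 1D plume sits at x = vt; there the Gaussian factor is 1 and C_max = M/(n_e·A·√(4πDt)), where n_e·A is the pore area the mass is dissolved in.
√(4πDt) = √(4π × 0.900 × 122) = 37.15 m, so C_max = 26.8/(0.45 × 10.9 × 37.15) = 0.147 kg/m³.

0.147 kg/m³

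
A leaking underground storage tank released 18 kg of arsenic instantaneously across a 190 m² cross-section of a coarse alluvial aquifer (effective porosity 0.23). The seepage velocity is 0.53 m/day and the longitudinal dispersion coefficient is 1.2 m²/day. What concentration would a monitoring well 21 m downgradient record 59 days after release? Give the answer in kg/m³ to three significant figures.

For an instantaneous plane source, C(x,t) = M/(n_e·A·√(4πDt)) · exp(−(x−vt)²/(4Dt)), with n_e·A the pore (flow) area.
Plume center vt = 0.53 × 59 = 31.27 m, so the well at 21 m is 10.27 m upgradient of the peak.
√(4πDt) = 29.83 m, giving peak height M/(n_e·A·√(4πDt)) = 18/(0.23 × 190 × 29.83) = 0.01381 kg/m³.
(x−vt)²/(4Dt) = (-10.27)²/(4 × 1.2 × 59) = 0.3724; exp(−0.3724) = 0.6891.
C = 0.01381 × 0.6891 = 0.00952 kg/m³.

0.00952 kg/m³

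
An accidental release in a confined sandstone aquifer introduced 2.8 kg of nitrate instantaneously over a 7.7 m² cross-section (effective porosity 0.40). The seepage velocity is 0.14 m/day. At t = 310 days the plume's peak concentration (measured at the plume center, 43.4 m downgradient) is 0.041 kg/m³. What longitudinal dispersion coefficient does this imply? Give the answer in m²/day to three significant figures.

At the plume center C_max = M/(n_e·A·√(4πDt)), so D = M²/(4πt·(n_e·A·C_max)²).
n_e·A·C_max = 0.40 × 7.7 × 0.041 = 0.1263 kg/m.
D = 2.8²/(4π × 310 × 0.1263²) = 0.126 m²/day.

0.126 m²/day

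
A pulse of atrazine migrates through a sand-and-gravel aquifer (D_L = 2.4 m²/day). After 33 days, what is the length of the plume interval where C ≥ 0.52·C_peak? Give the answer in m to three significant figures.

The plume is Gaussian with σ = √(2Dt) = √(2 × 2.4 × 33) = 12.59 m.
C/C_peak = exp(−Δx²/(2σ²)) = 0.52 ⇒ Δx = σ·√(−2 ln 0.52) = 12.59 × 1.144 = 14.40 m.
Width = 2Δx = 28.8 m.

28.8 m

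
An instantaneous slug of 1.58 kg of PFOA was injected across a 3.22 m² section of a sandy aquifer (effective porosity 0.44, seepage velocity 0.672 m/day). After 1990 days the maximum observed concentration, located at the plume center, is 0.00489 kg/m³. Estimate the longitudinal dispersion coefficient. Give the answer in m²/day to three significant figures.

2.08 m²/day

At the plume center C_max = M/(n_e·A·√(4πDt)), so D = M²/(4πt·(n_e·A·C_max)²).
n_e·A·C_max = 0.44 × 3.22 × 0.00489 = 0.006928 kg/m.
D = 1.58²/(4π × 1990 × 0.006928²) = 2.08 m²/day.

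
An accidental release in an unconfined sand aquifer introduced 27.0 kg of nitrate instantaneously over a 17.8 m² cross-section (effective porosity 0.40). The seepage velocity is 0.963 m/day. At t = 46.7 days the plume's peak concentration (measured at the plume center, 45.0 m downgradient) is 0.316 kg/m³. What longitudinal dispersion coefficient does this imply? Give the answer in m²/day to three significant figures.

0.245 m²/day

At the plume center C_max = M/(n_e·A·√(4πDt)), so D = M²/(4πt·(n_e·A·C_max)²).
n_e·A·C_max = 0.40 × 17.8 × 0.316 = 2.250 kg/m.
D = 27.0²/(4π × 46.7 × 2.250²) = 0.245 m²/day.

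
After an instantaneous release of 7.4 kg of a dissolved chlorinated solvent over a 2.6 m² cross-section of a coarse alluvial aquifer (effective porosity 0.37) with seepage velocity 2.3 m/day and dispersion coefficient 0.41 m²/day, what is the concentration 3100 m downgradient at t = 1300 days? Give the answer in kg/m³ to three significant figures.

0.000322 kg/m³

For an instantaneous plane source, C(x,t) = M/(n_e·A·√(4πDt)) · exp(−(x−vt)²/(4Dt)), with n_e·A the pore (flow) area.
Plume center vt = 2.3 × 1300 = 2990 m, so the well at 3100 m is 110 m downgradient of the peak.
√(4πDt) = 81.84 m, giving peak height M/(n_e·A·√(4πDt)) = 7.4/(0.37 × 2.6 × 81.84) = 0.09399 kg/m³.
(x−vt)²/(4Dt) = (110)²/(4 × 0.41 × 1300) = 5.675; exp(−5.675) = 0.003431.
C = 0.09399 × 0.003431 = 0.000322 kg/m³.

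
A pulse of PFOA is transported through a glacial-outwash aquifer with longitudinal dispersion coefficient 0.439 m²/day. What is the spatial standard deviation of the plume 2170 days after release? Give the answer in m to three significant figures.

43.6 m

Dispersive spreading gives a Gaussian with σ² = 2Dt; advection only shifts the center.
σ = √(2 × 0.439 × 2170) = 43.6 m.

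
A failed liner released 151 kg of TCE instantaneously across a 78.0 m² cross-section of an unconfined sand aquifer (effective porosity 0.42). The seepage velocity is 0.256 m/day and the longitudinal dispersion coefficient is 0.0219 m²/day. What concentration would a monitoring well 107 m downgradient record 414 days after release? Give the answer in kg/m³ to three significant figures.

For an instantaneous plane source, C(x,t) = M/(n_e·A·√(4πDt)) · exp(−(x−vt)²/(4Dt)), with n_e·A the pore (flow) area.
Plume center vt = 0.256 × 414 = 105.984 m, so the well at 107 m is 1.016 m downgradient of the peak.
√(4πDt) = 10.67 m, giving peak height M/(n_e·A·√(4πDt)) = 151/(0.42 × 78.0 × 10.67) = 0.4320 kg/m³.
(x−vt)²/(4Dt) = (1.016)²/(4 × 0.0219 × 414) = 0.02846; exp(−0.02846) = 0.9719.
C = 0.4320 × 0.9719 = 0.420 kg/m³.

0.420 kg/m³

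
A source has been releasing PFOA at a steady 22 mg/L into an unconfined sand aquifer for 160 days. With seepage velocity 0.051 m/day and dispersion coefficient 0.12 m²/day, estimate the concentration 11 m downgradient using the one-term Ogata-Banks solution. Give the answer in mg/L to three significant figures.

For a continuous step input, C/C₀ ≈ ½·erfc((x−vt)/(2√(Dt))).
vt = 0.051 × 160 = 8.16 m and 2√(Dt) = 2√(0.12 × 160) = 8.764 m.
Argument (x−vt)/(2√(Dt)) = (11 − 8.16)/8.764 = 0.3241; ½·erfc(0.3241) = 0.3234.
C = 22 × 0.3234 = 7.11 mg/L.

7.11 mg/L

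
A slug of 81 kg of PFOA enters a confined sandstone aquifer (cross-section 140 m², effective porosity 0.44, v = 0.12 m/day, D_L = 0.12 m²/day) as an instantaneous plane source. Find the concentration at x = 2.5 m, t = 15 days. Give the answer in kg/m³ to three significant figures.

For an instantaneous plane source, C(x,t) = M/(n_e·A·√(4πDt)) · exp(−(x−vt)²/(4Dt)), with n_e·A the pore (flow) area.
Plume center vt = 0.12 × 15 = 1.8 m, so the well at 2.5 m is 0.7 m downgradient of the peak.
√(4πDt) = 4.756 m, giving peak height M/(n_e·A·√(4πDt)) = 81/(0.44 × 140 × 4.756) = 0.2765 kg/m³.
(x−vt)²/(4Dt) = (0.7)²/(4 × 0.12 × 15) = 0.06806; exp(−0.06806) = 0.9342.
C = 0.2765 × 0.9342 = 0.258 kg/m³.

0.258 kg/m³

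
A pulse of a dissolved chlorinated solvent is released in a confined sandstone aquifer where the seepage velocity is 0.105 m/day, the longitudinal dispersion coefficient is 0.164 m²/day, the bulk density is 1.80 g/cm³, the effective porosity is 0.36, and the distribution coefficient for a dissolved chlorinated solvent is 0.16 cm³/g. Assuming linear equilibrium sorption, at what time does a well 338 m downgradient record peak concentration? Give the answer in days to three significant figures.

Retardation factor R = 1 + ρ_b·K_d/n = 1 + 1.80 × 0.16/0.36 = 1.800.
Sorption retards both mechanisms: v_R = v/R = 0.05833 m/day, D_R = D/R = 0.09111 m²/day.
Peak time from v_R²t² + 2D_R t − x² = 0: t = (√(D_R² + v_R²x²) − D_R)/v_R².
√(D_R² + v_R²x²) = √(0.09111² + 0.05833² × 338²) = 19.72; v_R² = 0.003402.
t = (19.72 − 0.09111)/0.003402 = 5770 days.

5770 days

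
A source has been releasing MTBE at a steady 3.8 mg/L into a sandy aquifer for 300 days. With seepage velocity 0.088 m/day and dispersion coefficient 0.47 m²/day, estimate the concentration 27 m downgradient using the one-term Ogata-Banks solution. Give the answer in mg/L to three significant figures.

1.85 mg/L

For a continuous step input, C/C₀ ≈ ½·erfc((x−vt)/(2√(Dt))).
vt = 0.088 × 300 = 26.4 m and 2√(Dt) = 2√(0.47 × 300) = 23.75 m.
Argument (x−vt)/(2√(Dt)) = (27 − 26.4)/23.75 = 0.02526; ½·erfc(0.02526) = 0.4858.
C = 3.8 × 0.4858 = 1.85 mg/L.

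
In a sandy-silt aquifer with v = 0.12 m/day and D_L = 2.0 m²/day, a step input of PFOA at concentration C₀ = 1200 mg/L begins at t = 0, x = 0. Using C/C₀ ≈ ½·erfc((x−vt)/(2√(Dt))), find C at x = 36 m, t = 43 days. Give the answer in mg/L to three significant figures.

11.2 mg/L

For a continuous step input, C/C₀ ≈ ½·erfc((x−vt)/(2√(Dt))).
vt = 0.12 × 43 = 5.16 m and 2√(Dt) = 2√(2.0 × 43) = 18.55 m.
Argument (x−vt)/(2√(Dt)) = (36 − 5.16)/18.55 = 1.663; ½·erfc(1.663) = 0.009340.
C = 1200 × 0.009340 = 11.2 mg/L.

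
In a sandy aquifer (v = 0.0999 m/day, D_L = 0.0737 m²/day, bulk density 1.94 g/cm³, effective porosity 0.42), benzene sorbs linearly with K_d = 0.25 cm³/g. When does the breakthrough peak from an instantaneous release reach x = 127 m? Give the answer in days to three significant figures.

2720 days

Retardation factor R = 1 + ρ_b·K_d/n = 1 + 1.94 × 0.25/0.42 = 2.155.
Sorption retards both mechanisms: v_R = v/R = 0.04636 m/day, D_R = D/R = 0.03420 m²/day.
Peak time from v_R²t² + 2D_R t − x² = 0: t = (√(D_R² + v_R²x²) − D_R)/v_R².
√(D_R² + v_R²x²) = √(0.03420² + 0.04636² × 127²) = 5.888; v_R² = 0.002149.
t = (5.888 − 0.03420)/0.002149 = 2720 days.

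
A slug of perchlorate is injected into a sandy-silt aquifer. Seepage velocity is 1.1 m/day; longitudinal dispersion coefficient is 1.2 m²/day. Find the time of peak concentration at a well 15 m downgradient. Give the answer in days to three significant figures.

For the 1D instantaneous-source solution, setting ∂C/∂t = 0 at fixed x gives v²t² + 2Dt − x² = 0, so t = (√(D² + v²x²) − D)/v².
√(D² + v²x²) = √(1.2² + 1.1² × 15²) = 16.54; v² = 1.21.
t = (16.54 − 1.2)/1.21 = 12.7 days (vs. the pure-advection estimate x/v = 13.6 d).

12.7 days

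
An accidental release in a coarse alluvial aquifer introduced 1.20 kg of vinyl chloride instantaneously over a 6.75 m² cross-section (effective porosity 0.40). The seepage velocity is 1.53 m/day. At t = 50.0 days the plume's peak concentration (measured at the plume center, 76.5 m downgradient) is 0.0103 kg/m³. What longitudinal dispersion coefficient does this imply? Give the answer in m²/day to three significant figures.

At the plume center C_max = M/(n_e·A·√(4πDt)), so D = M²/(4πt·(n_e·A·C_max)²).
n_e·A·C_max = 0.40 × 6.75 × 0.0103 = 0.02781 kg/m.
D = 1.20²/(4π × 50.0 × 0.02781²) = 2.96 m²/day.

2.96 m²/day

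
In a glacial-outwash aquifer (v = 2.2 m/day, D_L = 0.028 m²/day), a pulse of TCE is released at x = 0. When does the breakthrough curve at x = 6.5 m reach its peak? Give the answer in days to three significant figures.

For the 1D instantaneous-source solution, setting ∂C/∂t = 0 at fixed x gives v²t² + 2Dt − x² = 0, so t = (√(D² + v²x²) − D)/v².
√(D² + v²x²) = √(0.028² + 2.2² × 6.5²) = 14.30; v² = 4.84.
t = (14.30 − 0.028)/4.84 = 2.95 days (vs. the pure-advection estimate x/v = 2.95 d).

2.95 days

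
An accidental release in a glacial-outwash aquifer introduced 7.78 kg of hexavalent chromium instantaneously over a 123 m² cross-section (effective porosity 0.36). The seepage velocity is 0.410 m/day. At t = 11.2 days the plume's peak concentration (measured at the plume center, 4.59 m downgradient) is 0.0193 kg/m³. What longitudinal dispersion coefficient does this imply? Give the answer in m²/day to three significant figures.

At the plume center C_max = M/(n_e·A·√(4πDt)), so D = M²/(4πt·(n_e·A·C_max)²).
n_e·A·C_max = 0.36 × 123 × 0.0193 = 0.8546 kg/m.
D = 7.78²/(4π × 11.2 × 0.8546²) = 0.589 m²/day.

0.589 m²/day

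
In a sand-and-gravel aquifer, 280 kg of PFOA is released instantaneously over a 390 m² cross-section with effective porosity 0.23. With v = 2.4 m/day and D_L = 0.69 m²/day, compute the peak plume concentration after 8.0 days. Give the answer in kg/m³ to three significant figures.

0.375 kg/m³

The peak of an instantaneous 1D plume sits at x = vt; there the Gaussian factor is 1 and C_max = M/(n_e·A·√(4πDt)), where n_e·A is the pore area the mass is dissolved in.
√(4πDt) = √(4π × 0.69 × 8.0) = 8.329 m, so C_max = 280/(0.23 × 390 × 8.329) = 0.375 kg/m³.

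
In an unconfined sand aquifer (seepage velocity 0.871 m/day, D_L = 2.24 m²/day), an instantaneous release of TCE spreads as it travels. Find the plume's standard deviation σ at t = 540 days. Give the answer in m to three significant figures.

Dispersive spreading gives a Gaussian with σ² = 2Dt; advection only shifts the center.
σ = √(2 × 2.24 × 540) = 49.2 m.

49.2 m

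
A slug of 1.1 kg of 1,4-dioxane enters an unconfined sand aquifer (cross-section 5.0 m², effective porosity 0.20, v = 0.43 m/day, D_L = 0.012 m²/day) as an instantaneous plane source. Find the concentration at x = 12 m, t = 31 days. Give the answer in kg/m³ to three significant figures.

0.155 kg/m³

For an instantaneous plane source, C(x,t) = M/(n_e·A·√(4πDt)) · exp(−(x−vt)²/(4Dt)), with n_e·A the pore (flow) area.
Plume center vt = 0.43 × 31 = 13.33 m, so the well at 12 m is 1.33 m upgradient of the peak.
√(4πDt) = 2.162 m, giving peak height M/(n_e·A·√(4πDt)) = 1.1/(0.20 × 5.0 × 2.162) = 0.5088 kg/m³.
(x−vt)²/(4Dt) = (-1.33)²/(4 × 0.012 × 31) = 1.189; exp(−1.189) = 0.3045.
C = 0.5088 × 0.3045 = 0.155 kg/m³.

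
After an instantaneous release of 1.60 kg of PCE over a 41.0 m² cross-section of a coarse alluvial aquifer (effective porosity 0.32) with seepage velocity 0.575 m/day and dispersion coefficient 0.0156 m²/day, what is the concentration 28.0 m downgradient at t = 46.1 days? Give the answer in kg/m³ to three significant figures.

For an instantaneous plane source, C(x,t) = M/(n_e·A·√(4πDt)) · exp(−(x−vt)²/(4Dt)), with n_e·A the pore (flow) area.
Plume center vt = 0.575 × 46.1 = 26.5075 m, so the well at 28.0 m is 1.4925 m downgradient of the peak.
√(4πDt) = 3.006 m, giving peak height M/(n_e·A·√(4πDt)) = 1.60/(0.32 × 41.0 × 3.006) = 0.04057 kg/m³.
(x−vt)²/(4Dt) = (1.4925)²/(4 × 0.0156 × 46.1) = 0.7744; exp(−0.7744) = 0.4610.
C = 0.04057 × 0.4610 = 0.0187 kg/m³.

0.0187 kg/m³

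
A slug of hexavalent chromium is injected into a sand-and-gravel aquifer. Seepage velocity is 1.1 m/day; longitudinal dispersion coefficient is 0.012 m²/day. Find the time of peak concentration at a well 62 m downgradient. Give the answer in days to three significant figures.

56.4 days

For the 1D instantaneous-source solution, setting ∂C/∂t = 0 at fixed x gives v²t² + 2Dt − x² = 0, so t = (√(D² + v²x²) − D)/v².
√(D² + v²x²) = √(0.012² + 1.1² × 62²) = 68.20; v² = 1.21.
t = (68.20 − 0.012)/1.21 = 56.4 days (vs. the pure-advection estimate x/v = 56.4 d).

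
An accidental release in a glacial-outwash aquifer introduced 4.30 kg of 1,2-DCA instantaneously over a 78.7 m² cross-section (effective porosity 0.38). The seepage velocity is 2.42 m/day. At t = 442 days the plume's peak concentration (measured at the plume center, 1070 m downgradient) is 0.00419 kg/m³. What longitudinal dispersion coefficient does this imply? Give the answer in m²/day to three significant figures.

At the plume center C_max = M/(n_e·A·√(4πDt)), so D = M²/(4πt·(n_e·A·C_max)²).
n_e·A·C_max = 0.38 × 78.7 × 0.00419 = 0.1253 kg/m.
D = 4.30²/(4π × 442 × 0.1253²) = 0.212 m²/day.

0.212 m²/day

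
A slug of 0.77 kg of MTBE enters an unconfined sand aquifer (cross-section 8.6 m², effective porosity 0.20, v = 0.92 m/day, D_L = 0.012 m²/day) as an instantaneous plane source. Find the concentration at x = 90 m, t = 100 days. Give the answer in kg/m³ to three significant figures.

0.0501 kg/m³

For an instantaneous plane source, C(x,t) = M/(n_e·A·√(4πDt)) · exp(−(x−vt)²/(4Dt)), with n_e·A the pore (flow) area.
Plume center vt = 0.92 × 100 = 92 m, so the well at 90 m is 2 m upgradient of the peak.
√(4πDt) = 3.883 m, giving peak height M/(n_e·A·√(4πDt)) = 0.77/(0.20 × 8.6 × 3.883) = 0.1153 kg/m³.
(x−vt)²/(4Dt) = (-2)²/(4 × 0.012 × 100) = 0.8333; exp(−0.8333) = 0.4346.
C = 0.1153 × 0.4346 = 0.0501 kg/m³.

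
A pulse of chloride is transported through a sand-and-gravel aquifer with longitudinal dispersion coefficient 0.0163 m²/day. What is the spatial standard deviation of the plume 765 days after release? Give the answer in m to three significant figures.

Dispersive spreading gives a Gaussian with σ² = 2Dt; advection only shifts the center.
σ = √(2 × 0.0163 × 765) = 4.99 m.

4.99 m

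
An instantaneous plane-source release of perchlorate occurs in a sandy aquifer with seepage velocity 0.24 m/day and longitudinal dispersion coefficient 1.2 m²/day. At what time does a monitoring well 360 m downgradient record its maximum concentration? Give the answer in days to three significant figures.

For the 1D instantaneous-source solution, setting ∂C/∂t = 0 at fixed x gives v²t² + 2Dt − x² = 0, so t = (√(D² + v²x²) − D)/v².
√(D² + v²x²) = √(1.2² + 0.24² × 360²) = 86.41; v² = 0.0576.
t = (86.41 − 1.2)/0.0576 = 1480 days (vs. the pure-advection estimate x/v = 1500 d).

1480 days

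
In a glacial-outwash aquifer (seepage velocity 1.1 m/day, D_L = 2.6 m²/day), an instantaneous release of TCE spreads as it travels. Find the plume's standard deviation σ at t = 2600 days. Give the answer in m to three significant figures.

Dispersive spreading gives a Gaussian with σ² = 2Dt; advection only shifts the center.
σ = √(2 × 2.6 × 2600) = 116 m.

116 m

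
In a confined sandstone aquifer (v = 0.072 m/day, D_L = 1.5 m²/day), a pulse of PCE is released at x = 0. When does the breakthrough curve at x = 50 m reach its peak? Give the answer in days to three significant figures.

463 days

For the 1D instantaneous-source solution, setting ∂C/∂t = 0 at fixed x gives v²t² + 2Dt − x² = 0, so t = (√(D² + v²x²) − D)/v².
√(D² + v²x²) = √(1.5² + 0.072² × 50²) = 3.900; v² = 0.005184.
t = (3.900 − 1.5)/0.005184 = 463 days (vs. the pure-advection estimate x/v = 694 d).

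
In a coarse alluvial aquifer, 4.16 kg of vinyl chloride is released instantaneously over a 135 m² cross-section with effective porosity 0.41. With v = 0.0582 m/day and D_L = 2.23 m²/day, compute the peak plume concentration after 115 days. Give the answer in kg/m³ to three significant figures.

0.00132 kg/m³

The peak of an instantaneous 1D plume sits at x = vt; there the Gaussian factor is 1 and C_max = M/(n_e·A·√(4πDt)), where n_e·A is the pore area the mass is dissolved in.
√(4πDt) = √(4π × 2.23 × 115) = 56.77 m, so C_max = 4.16/(0.41 × 135 × 56.77) = 0.00132 kg/m³.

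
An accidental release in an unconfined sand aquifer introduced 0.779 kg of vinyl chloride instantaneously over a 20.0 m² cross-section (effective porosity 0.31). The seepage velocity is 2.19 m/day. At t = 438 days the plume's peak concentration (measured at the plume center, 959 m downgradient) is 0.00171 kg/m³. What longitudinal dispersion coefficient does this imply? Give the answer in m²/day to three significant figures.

0.981 m²/day

At the plume center C_max = M/(n_e·A·√(4πDt)), so D = M²/(4πt·(n_e·A·C_max)²).
n_e·A·C_max = 0.31 × 20.0 × 0.00171 = 0.01060 kg/m.
D = 0.779²/(4π × 438 × 0.01060²) = 0.981 m²/day.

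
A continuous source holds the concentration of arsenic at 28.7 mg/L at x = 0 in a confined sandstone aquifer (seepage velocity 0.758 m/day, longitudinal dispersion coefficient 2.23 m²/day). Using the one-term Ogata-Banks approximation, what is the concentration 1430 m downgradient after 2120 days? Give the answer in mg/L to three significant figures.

For a continuous step input, C/C₀ ≈ ½·erfc((x−vt)/(2√(Dt))).
vt = 0.758 × 2120 = 1606.96 m and 2√(Dt) = 2√(2.23 × 2120) = 137.5 m.
Argument (x−vt)/(2√(Dt)) = (1430 − 1606.96)/137.5 = -1.287; ½·erfc(-1.287) = 0.9656.
C = 28.7 × 0.9656 = 27.7 mg/L.

27.7 mg/L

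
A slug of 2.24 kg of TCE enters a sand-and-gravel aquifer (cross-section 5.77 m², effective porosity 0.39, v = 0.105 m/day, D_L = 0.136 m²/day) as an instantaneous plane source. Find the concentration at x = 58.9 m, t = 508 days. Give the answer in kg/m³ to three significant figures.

0.0302 kg/m³

For an instantaneous plane source, C(x,t) = M/(n_e·A·√(4πDt)) · exp(−(x−vt)²/(4Dt)), with n_e·A the pore (flow) area.
Plume center vt = 0.105 × 508 = 53.34 m, so the well at 58.9 m is 5.56 m downgradient of the peak.
√(4πDt) = 29.46 m, giving peak height M/(n_e·A·√(4πDt)) = 2.24/(0.39 × 5.77 × 29.46) = 0.03379 kg/m³.
(x−vt)²/(4Dt) = (5.56)²/(4 × 0.136 × 508) = 0.1119; exp(−0.1119) = 0.8941.
C = 0.03379 × 0.8941 = 0.0302 kg/m³.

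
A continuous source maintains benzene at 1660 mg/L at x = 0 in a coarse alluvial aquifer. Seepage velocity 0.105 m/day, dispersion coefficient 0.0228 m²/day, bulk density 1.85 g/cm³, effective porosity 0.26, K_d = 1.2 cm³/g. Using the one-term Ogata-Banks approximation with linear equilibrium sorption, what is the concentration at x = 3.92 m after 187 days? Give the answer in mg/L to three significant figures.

40.7 mg/L

Retardation factor R = 1 + ρ_b·K_d/n = 1 + 1.85 × 1.2/0.26 = 9.538.
Sorption retards both mechanisms: v_R = v/R = 0.01101 m/day, D_R = D/R = 0.002390 m²/day.
v_R·t = 0.01101 × 187 = 2.05887 m; 2√(D_R t) = 1.337 m; argument = (3.92 − 2.05887)/1.337 = 1.392.
C = C₀ × ½·erfc(1.392) = 1660 × 0.02450 = 40.7 mg/L.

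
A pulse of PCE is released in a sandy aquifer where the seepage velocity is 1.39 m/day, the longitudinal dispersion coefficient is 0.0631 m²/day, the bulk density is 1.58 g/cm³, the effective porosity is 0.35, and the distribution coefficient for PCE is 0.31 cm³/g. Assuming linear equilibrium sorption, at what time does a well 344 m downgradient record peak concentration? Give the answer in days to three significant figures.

Retardation factor R = 1 + ρ_b·K_d/n = 1 + 1.58 × 0.31/0.35 = 2.399.
Sorption retards both mechanisms: v_R = v/R = 0.5794 m/day, D_R = D/R = 0.02630 m²/day.
Peak time from v_R²t² + 2D_R t − x² = 0: t = (√(D_R² + v_R²x²) − D_R)/v_R².
√(D_R² + v_R²x²) = √(0.02630² + 0.5794² × 344²) = 199.3; v_R² = 0.3357.
t = (199.3 − 0.02630)/0.3357 = 594 days.

594 days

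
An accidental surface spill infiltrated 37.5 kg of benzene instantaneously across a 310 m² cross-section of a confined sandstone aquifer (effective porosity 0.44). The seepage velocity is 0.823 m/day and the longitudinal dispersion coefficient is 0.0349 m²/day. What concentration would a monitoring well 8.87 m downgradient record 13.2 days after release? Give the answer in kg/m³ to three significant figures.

0.0132 kg/m³

For an instantaneous plane source, C(x,t) = M/(n_e·A·√(4πDt)) · exp(−(x−vt)²/(4Dt)), with n_e·A the pore (flow) area.
Plume center vt = 0.823 × 13.2 = 10.8636 m, so the well at 8.87 m is 1.9936 m upgradient of the peak.
√(4πDt) = 2.406 m, giving peak height M/(n_e·A·√(4πDt)) = 37.5/(0.44 × 310 × 2.406) = 0.1143 kg/m³.
(x−vt)²/(4Dt) = (-1.9936)²/(4 × 0.0349 × 13.2) = 2.157; exp(−2.157) = 0.1157.
C = 0.1143 × 0.1157 = 0.0132 kg/m³.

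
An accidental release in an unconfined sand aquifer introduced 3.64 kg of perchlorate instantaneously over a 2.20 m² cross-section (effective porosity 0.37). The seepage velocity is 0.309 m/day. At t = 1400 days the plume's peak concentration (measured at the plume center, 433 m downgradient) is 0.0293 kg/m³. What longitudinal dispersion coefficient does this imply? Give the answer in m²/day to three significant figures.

1.32 m²/day

At the plume center C_max = M/(n_e·A·√(4πDt)), so D = M²/(4πt·(n_e·A·C_max)²).
n_e·A·C_max = 0.37 × 2.20 × 0.0293 = 0.02385 kg/m.
D = 3.64²/(4π × 1400 × 0.02385²) = 1.32 m²/day.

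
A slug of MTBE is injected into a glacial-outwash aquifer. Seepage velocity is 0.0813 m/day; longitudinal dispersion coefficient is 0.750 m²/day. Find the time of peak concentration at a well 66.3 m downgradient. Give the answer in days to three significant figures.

For the 1D instantaneous-source solution, setting ∂C/∂t = 0 at fixed x gives v²t² + 2Dt − x² = 0, so t = (√(D² + v²x²) − D)/v².
√(D² + v²x²) = √(0.750² + 0.0813² × 66.3²) = 5.442; v² = 0.00660969.
t = (5.442 − 0.750)/0.00660969 = 710 days (vs. the pure-advection estimate x/v = 815 d).

710 days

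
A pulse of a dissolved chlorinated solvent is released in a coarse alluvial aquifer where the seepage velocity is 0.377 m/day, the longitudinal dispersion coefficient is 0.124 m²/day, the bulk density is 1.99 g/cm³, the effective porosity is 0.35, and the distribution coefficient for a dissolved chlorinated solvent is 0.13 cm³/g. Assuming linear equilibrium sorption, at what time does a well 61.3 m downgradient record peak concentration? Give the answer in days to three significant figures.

281 days

Retardation factor R = 1 + ρ_b·K_d/n = 1 + 1.99 × 0.13/0.35 = 1.739.
Sorption retards both mechanisms: v_R = v/R = 0.2168 m/day, D_R = D/R = 0.07131 m²/day.
Peak time from v_R²t² + 2D_R t − x² = 0: t = (√(D_R² + v_R²x²) − D_R)/v_R².
√(D_R² + v_R²x²) = √(0.07131² + 0.2168² × 61.3²) = 13.29; v_R² = 0.04700.
t = (13.29 − 0.07131)/0.04700 = 281 days.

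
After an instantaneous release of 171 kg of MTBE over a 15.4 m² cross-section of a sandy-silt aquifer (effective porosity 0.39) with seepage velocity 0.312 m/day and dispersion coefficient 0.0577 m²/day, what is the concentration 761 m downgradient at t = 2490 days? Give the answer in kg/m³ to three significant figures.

0.432 kg/m³

For an instantaneous plane source, C(x,t) = M/(n_e·A·√(4πDt)) · exp(−(x−vt)²/(4Dt)), with n_e·A the pore (flow) area.
Plume center vt = 0.312 × 2490 = 776.88 m, so the well at 761 m is 15.88 m upgradient of the peak.
√(4πDt) = 42.49 m, giving peak height M/(n_e·A·√(4πDt)) = 171/(0.39 × 15.4 × 42.49) = 0.6701 kg/m³.
(x−vt)²/(4Dt) = (-15.88)²/(4 × 0.0577 × 2490) = 0.4388; exp(−0.4388) = 0.6448.
C = 0.6701 × 0.6448 = 0.432 kg/m³.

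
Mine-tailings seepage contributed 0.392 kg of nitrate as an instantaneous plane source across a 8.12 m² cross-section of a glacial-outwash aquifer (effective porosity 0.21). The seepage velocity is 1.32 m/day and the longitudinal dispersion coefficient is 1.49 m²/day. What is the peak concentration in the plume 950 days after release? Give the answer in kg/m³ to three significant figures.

The peak of an instantaneous 1D plume sits at x = vt; there the Gaussian factor is 1 and C_max = M/(n_e·A·√(4πDt)), where n_e·A is the pore area the mass is dissolved in.
√(4πDt) = √(4π × 1.49 × 950) = 133.4 m, so C_max = 0.392/(0.21 × 8.12 × 133.4) = 0.00172 kg/m³.

0.00172 kg/m³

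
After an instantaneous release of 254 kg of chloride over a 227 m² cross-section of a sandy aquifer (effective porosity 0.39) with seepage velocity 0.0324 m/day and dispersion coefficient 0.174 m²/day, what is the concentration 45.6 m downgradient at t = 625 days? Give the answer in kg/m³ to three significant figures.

0.0177 kg/m³

For an instantaneous plane source, C(x,t) = M/(n_e·A·√(4πDt)) · exp(−(x−vt)²/(4Dt)), with n_e·A the pore (flow) area.
Plume center vt = 0.0324 × 625 = 20.25 m, so the well at 45.6 m is 25.35 m downgradient of the peak.
√(4πDt) = 36.97 m, giving peak height M/(n_e·A·√(4πDt)) = 254/(0.39 × 227 × 36.97) = 0.07761 kg/m³.
(x−vt)²/(4Dt) = (25.35)²/(4 × 0.174 × 625) = 1.477; exp(−1.477) = 0.2283.
C = 0.07761 × 0.2283 = 0.0177 kg/m³.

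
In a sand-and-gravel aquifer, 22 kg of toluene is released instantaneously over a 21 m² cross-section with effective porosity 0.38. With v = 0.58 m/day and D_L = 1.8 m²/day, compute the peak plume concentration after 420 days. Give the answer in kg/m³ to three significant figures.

The peak of an instantaneous 1D plume sits at x = vt; there the Gaussian factor is 1 and C_max = M/(n_e·A·√(4πDt)), where n_e·A is the pore area the mass is dissolved in.
√(4πDt) = √(4π × 1.8 × 420) = 97.47 m, so C_max = 22/(0.38 × 21 × 97.47) = 0.0283 kg/m³.

0.0283 kg/m³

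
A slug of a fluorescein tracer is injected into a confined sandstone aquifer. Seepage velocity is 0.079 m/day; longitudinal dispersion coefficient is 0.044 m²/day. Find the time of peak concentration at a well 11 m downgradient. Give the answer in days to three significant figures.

For the 1D instantaneous-source solution, setting ∂C/∂t = 0 at fixed x gives v²t² + 2Dt − x² = 0, so t = (√(D² + v²x²) − D)/v².
√(D² + v²x²) = √(0.044² + 0.079² × 11²) = 0.8701; v² = 0.006241.
t = (0.8701 − 0.044)/0.006241 = 132 days (vs. the pure-advection estimate x/v = 139 d).

132 days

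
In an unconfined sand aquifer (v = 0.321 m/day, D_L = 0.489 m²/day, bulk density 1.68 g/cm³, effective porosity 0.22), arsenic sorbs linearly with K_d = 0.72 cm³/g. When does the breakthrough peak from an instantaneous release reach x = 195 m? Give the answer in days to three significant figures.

3920 days

Retardation factor R = 1 + ρ_b·K_d/n = 1 + 1.68 × 0.72/0.22 = 6.498.
Sorption retards both mechanisms: v_R = v/R = 0.04940 m/day, D_R = D/R = 0.07525 m²/day.
Peak time from v_R²t² + 2D_R t − x² = 0: t = (√(D_R² + v_R²x²) − D_R)/v_R².
√(D_R² + v_R²x²) = √(0.07525² + 0.04940² × 195²) = 9.633; v_R² = 0.002440.
t = (9.633 − 0.07525)/0.002440 = 3920 days.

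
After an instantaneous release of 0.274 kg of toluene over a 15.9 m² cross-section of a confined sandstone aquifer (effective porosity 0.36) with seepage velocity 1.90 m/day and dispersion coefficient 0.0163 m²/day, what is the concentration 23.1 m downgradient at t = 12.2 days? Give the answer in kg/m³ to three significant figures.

For an instantaneous plane source, C(x,t) = M/(n_e·A·√(4πDt)) · exp(−(x−vt)²/(4Dt)), with n_e·A the pore (flow) area.
Plume center vt = 1.90 × 12.2 = 23.18 m, so the well at 23.1 m is 0.08 m upgradient of the peak.
√(4πDt) = 1.581 m, giving peak height M/(n_e·A·√(4πDt)) = 0.274/(0.36 × 15.9 × 1.581) = 0.03028 kg/m³.
(x−vt)²/(4Dt) = (-0.08)²/(4 × 0.0163 × 12.2) = 0.008046; exp(−0.008046) = 0.9920.
C = 0.03028 × 0.9920 = 0.0300 kg/m³.

0.0300 kg/m³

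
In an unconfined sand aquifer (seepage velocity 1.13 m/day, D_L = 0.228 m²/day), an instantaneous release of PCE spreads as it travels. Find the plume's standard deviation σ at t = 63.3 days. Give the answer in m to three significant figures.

5.37 m

Dispersive spreading gives a Gaussian with σ² = 2Dt; advection only shifts the center.
σ = √(2 × 0.228 × 63.3) = 5.37 m.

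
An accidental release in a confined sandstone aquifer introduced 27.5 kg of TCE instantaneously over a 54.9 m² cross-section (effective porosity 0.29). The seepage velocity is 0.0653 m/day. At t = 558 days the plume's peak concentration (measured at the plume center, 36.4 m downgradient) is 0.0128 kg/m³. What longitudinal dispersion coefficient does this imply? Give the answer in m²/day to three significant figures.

At the plume center C_max = M/(n_e·A·√(4πDt)), so D = M²/(4πt·(n_e·A·C_max)²).
n_e·A·C_max = 0.29 × 54.9 × 0.0128 = 0.2038 kg/m.
D = 27.5²/(4π × 558 × 0.2038²) = 2.60 m²/day.

2.60 m²/day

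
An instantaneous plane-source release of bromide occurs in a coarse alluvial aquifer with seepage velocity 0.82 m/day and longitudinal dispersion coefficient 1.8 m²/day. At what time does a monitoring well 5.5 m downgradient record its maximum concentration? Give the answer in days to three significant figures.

For the 1D instantaneous-source solution, setting ∂C/∂t = 0 at fixed x gives v²t² + 2Dt − x² = 0, so t = (√(D² + v²x²) − D)/v².
√(D² + v²x²) = √(1.8² + 0.82² × 5.5²) = 4.856; v² = 0.6724.
t = (4.856 − 1.8)/0.6724 = 4.54 days (vs. the pure-advection estimate x/v = 6.71 d).

4.54 days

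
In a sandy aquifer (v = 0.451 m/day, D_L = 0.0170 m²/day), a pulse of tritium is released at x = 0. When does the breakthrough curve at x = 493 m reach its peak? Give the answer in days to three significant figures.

1090 days

For the 1D instantaneous-source solution, setting ∂C/∂t = 0 at fixed x gives v²t² + 2Dt − x² = 0, so t = (√(D² + v²x²) − D)/v².
√(D² + v²x²) = √(0.0170² + 0.451² × 493²) = 222.3; v² = 0.203401.
t = (222.3 − 0.0170)/0.203401 = 1090 days (vs. the pure-advection estimate x/v = 1090 d).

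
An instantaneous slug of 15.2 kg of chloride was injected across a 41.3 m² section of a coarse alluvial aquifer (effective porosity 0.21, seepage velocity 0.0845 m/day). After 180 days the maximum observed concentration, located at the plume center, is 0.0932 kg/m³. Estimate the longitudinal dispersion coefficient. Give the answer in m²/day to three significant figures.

0.156 m²/day

At the plume center C_max = M/(n_e·A·√(4πDt)), so D = M²/(4πt·(n_e·A·C_max)²).
n_e·A·C_max = 0.21 × 41.3 × 0.0932 = 0.8083 kg/m.
D = 15.2²/(4π × 180 × 0.8083²) = 0.156 m²/day.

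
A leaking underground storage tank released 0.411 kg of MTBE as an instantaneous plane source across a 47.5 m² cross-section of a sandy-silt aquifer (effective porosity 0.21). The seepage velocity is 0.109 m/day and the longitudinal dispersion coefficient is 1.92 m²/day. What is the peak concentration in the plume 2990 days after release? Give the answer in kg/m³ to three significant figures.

0.000153 kg/m³

The peak of an instantaneous 1D plume sits at x = vt; there the Gaussian factor is 1 and C_max = M/(n_e·A·√(4πDt)), where n_e·A is the pore area the mass is dissolved in.
√(4πDt) = √(4π × 1.92 × 2990) = 268.6 m, so C_max = 0.411/(0.21 × 47.5 × 268.6) = 0.000153 kg/m³.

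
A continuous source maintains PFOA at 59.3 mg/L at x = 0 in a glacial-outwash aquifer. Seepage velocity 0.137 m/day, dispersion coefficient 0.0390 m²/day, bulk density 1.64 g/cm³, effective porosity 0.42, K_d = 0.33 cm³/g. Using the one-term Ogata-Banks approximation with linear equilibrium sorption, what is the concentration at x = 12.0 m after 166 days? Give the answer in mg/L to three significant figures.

Retardation factor R = 1 + ρ_b·K_d/n = 1 + 1.64 × 0.33/0.42 = 2.289.
Sorption retards both mechanisms: v_R = v/R = 0.05985 m/day, D_R = D/R = 0.01704 m²/day.
v_R·t = 0.05985 × 166 = 9.9351 m; 2√(D_R t) = 3.364 m; argument = (12.0 − 9.9351)/3.364 = 0.6138.
C = C₀ × ½·erfc(0.6138) = 59.3 × 0.1927 = 11.4 mg/L.

11.4 mg/L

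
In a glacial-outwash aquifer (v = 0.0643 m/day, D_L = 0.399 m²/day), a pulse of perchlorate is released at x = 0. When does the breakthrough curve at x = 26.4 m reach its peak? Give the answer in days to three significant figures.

325 days

For the 1D instantaneous-source solution, setting ∂C/∂t = 0 at fixed x gives v²t² + 2Dt − x² = 0, so t = (√(D² + v²x²) − D)/v².
√(D² + v²x²) = √(0.399² + 0.0643² × 26.4²) = 1.744; v² = 0.00413449.
t = (1.744 − 0.399)/0.00413449 = 325 days (vs. the pure-advection estimate x/v = 411 d).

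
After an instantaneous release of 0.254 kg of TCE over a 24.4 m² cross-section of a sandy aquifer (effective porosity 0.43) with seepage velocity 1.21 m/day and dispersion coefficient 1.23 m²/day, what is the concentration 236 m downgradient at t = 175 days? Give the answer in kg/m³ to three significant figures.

For an instantaneous plane source, C(x,t) = M/(n_e·A·√(4πDt)) · exp(−(x−vt)²/(4Dt)), with n_e·A the pore (flow) area.
Plume center vt = 1.21 × 175 = 211.75 m, so the well at 236 m is 24.25 m downgradient of the peak.
√(4πDt) = 52.01 m, giving peak height M/(n_e·A·√(4πDt)) = 0.254/(0.43 × 24.4 × 52.01) = 0.0004655 kg/m³.
(x−vt)²/(4Dt) = (24.25)²/(4 × 1.23 × 175) = 0.6830; exp(−0.6830) = 0.5051.
C = 0.0004655 × 0.5051 = 0.000235 kg/m³.

0.000235 kg/m³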